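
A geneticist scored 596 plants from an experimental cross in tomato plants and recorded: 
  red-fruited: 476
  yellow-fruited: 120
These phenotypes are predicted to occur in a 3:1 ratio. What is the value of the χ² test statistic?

7.526

Total ratio parts = 4. Expected numbers out of 596:
  red-fruited: 596 × 3/4 = 447
  yellow-fruited: 596 × 1/4 = 149
χ² = Σ (O − E)² / E
  red-fruited: (476 − 447)² / 447 = 1.8814
  yellow-fruited: (120 − 149)² / 149 = 5.6443
χ² = 1.8814 + 5.6443 = 7.5257 ≈ 7.526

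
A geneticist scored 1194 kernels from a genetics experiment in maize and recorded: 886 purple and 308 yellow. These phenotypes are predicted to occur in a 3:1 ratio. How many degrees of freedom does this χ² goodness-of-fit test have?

A goodness-of-fit test with 2 phenotype classes has df = 2 − 1 = 1.

1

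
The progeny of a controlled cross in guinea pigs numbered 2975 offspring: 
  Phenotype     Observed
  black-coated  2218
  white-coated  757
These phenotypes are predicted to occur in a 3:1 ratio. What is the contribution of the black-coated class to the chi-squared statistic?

Under the 3:1 hypothesis (Σ ratio = 4, N = 2975):
  black-coated: 2975 × 3/4 = 2231.25
  white-coated: 2975 × 1/4 = 743.75
Contribution of black-coated: (2218 − 2231.25)² / 2231.25 = 0.0787

0.079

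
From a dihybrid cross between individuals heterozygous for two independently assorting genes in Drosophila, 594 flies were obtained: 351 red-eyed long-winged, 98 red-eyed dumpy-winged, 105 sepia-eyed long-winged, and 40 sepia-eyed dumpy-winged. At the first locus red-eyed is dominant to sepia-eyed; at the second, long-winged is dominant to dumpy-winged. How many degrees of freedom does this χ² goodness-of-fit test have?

3

A dihybrid F₂ with independent assortment and complete dominance at both loci gives a 9:3:3:1 phenotypic ratio.
A goodness-of-fit test with 4 phenotype classes has df = 4 − 1 = 3.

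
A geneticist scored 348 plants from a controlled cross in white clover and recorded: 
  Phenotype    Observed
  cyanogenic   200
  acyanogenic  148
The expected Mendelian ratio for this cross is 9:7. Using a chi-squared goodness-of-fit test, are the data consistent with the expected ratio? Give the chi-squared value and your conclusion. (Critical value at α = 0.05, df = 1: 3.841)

Expected counts for N = 348 under a 9:7 ratio (total parts = 16):
  cyanogenic: 348 × 9/16 = 195.75
  acyanogenic: 348 × 7/16 = 152.25
χ² = Σ (O − E)² / E
  cyanogenic: (200 − 195.75)² / 195.75 = 0.0923
  acyanogenic: (148 − 152.25)² / 152.25 = 0.1186
χ² = 0.0923 + 0.1186 = 0.2109 ≈ 0.211
Degrees of freedom = 2 − 1 = 1; critical value at α = 0.05 is 3.841.
Since 0.211 < 3.841, we fail to reject the null hypothesis — the data are consistent with the 9:7 ratio.

0.211; consistent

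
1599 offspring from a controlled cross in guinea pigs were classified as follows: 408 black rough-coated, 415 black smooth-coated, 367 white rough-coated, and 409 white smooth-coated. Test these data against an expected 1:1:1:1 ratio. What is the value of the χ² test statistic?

Total ratio parts = 4. Expected numbers out of 1599:
  black rough-coated: 1599 × 1/4 = 399.75
  black smooth-coated: 1599 × 1/4 = 399.75
  white rough-coated: 1599 × 1/4 = 399.75
  white smooth-coated: 1599 × 1/4 = 399.75
χ² = Σ (O − E)² / E
  black rough-coated: (408 − 399.75)² / 399.75 = 0.1703
  black smooth-coated: (415 − 399.75)² / 399.75 = 0.5818
  white rough-coated: (367 − 399.75)² / 399.75 = 2.6831
  white smooth-coated: (409 − 399.75)² / 399.75 = 0.2140
χ² = 0.1703 + 0.5818 + 2.6831 + 0.2140 = 3.6492 ≈ 3.649

3.649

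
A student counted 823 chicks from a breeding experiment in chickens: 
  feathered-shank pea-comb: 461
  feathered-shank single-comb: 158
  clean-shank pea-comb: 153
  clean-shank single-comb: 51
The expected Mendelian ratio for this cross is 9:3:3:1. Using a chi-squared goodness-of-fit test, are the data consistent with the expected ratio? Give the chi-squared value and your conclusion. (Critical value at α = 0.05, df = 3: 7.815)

The 9:3:3:1 ratio has 16 parts, so with N = 823 the expected counts are:
  feathered-shank pea-comb: 823 × 9/16 = 462.9375
  feathered-shank single-comb: 823 × 3/16 = 154.3125
  clean-shank pea-comb: 823 × 3/16 = 154.3125
  clean-shank single-comb: 823 × 1/16 = 51.4375
χ² = Σ (O − E)² / E
  feathered-shank pea-comb: (461 − 462.9375)² / 462.9375 = 0.0081
  feathered-shank single-comb: (158 − 154.3125)² / 154.3125 = 0.0881
  clean-shank pea-comb: (153 − 154.3125)² / 154.3125 = 0.0112
  clean-shank single-comb: (51 − 51.4375)² / 51.4375 = 0.0037
χ² = 0.0081 + 0.0881 + 0.0112 + 0.0037 = 0.1111 ≈ 0.111
Degrees of freedom = 4 − 1 = 3; critical value at α = 0.05 is 7.815.
Since 0.111 < 7.815, we fail to reject the null hypothesis — the data are consistent with the 9:3:3:1 ratio.

0.111; consistent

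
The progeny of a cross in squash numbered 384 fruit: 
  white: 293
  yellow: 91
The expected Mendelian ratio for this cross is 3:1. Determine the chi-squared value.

The 3:1 ratio has 4 parts, so with N = 384 the expected counts are:
  white: 384 × 3/4 = 288
  yellow: 384 × 1/4 = 96
χ² = Σ (O − E)² / E
  white: (293 − 288)² / 288 = 0.0868
  yellow: (91 − 96)² / 96 = 0.2604
χ² = 0.0868 + 0.2604 = 0.3472 ≈ 0.347

0.347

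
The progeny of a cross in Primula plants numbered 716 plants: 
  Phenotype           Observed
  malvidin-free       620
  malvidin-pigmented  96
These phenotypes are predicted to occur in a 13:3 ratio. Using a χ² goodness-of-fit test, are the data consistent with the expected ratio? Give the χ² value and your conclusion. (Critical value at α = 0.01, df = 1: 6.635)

Under the 13:3 hypothesis (Σ ratio = 16, N = 716):
  malvidin-free: 716 × 13/16 = 581.75
  malvidin-pigmented: 716 × 3/16 = 134.25
χ² = Σ (O − E)² / E
  malvidin-free: (620 − 581.75)² / 581.75 = 2.5149
  malvidin-pigmented: (96 − 134.25)² / 134.25 = 10.8980
χ² = 2.5149 + 10.8980 = 13.4129 ≈ 13.413
Degrees of freedom = 2 − 1 = 1; critical value at α = 0.01 is 6.635.
Since 13.413 > 6.635, we reject the null hypothesis — the data do not fit the 13:3 ratio.

13.413; not consistent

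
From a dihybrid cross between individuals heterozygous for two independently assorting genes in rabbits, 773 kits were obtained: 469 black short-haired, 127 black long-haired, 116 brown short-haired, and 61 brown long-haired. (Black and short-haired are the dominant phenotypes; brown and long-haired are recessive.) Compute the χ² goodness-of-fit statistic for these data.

A dihybrid F₂ with independent assortment and complete dominance at both loci gives a 9:3:3:1 phenotypic ratio.
Under the 9:3:3:1 hypothesis (Σ ratio = 16, N = 773):
  black short-haired: 773 × 9/16 = 434.8125
  black long-haired: 773 × 3/16 = 144.9375
  brown short-haired: 773 × 3/16 = 144.9375
  brown long-haired: 773 × 1/16 = 48.3125
χ² = Σ (O − E)² / E
  black short-haired: (469 − 434.8125)² / 434.8125 = 2.6880
  black long-haired: (127 − 144.9375)² / 144.9375 = 2.2199
  brown short-haired: (116 − 144.9375)² / 144.9375 = 5.7775
  brown long-haired: (61 − 48.3125)² / 48.3125 = 3.3319
χ² = 2.6880 + 2.2199 + 5.7775 + 3.3319 = 14.0173 ≈ 14.017

14.017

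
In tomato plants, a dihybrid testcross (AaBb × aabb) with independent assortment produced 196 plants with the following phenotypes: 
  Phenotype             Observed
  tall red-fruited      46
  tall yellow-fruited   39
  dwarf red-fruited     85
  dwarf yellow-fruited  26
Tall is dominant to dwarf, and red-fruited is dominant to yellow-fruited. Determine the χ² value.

39.469

A dihybrid testcross with independent assortment gives a 1:1:1:1 ratio.
Expected counts for N = 196 under a 1:1:1:1 ratio (total parts = 4):
  tall red-fruited: 196 × 1/4 = 49
  tall yellow-fruited: 196 × 1/4 = 49
  dwarf red-fruited: 196 × 1/4 = 49
  dwarf yellow-fruited: 196 × 1/4 = 49
χ² = Σ (O − E)² / E
  tall red-fruited: (46 − 49)² / 49 = 0.1837
  tall yellow-fruited: (39 − 49)² / 49 = 2.0408
  dwarf red-fruited: (85 − 49)² / 49 = 26.4490
  dwarf yellow-fruited: (26 − 49)² / 49 = 10.7959
χ² = 0.1837 + 2.0408 + 26.4490 + 10.7959 = 39.4694 ≈ 39.469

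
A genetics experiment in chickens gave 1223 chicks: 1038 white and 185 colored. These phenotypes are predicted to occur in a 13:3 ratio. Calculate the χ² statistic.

10.539

Total ratio parts = 16. Expected numbers out of 1223:
  white: 1223 × 13/16 = 993.6875
  colored: 1223 × 3/16 = 229.3125
χ² = Σ (O − E)² / E
  white: (1038 − 993.6875)² / 993.6875 = 1.9761
  colored: (185 − 229.3125)² / 229.3125 = 8.5630
χ² = 1.9761 + 8.5630 = 10.5391 ≈ 10.539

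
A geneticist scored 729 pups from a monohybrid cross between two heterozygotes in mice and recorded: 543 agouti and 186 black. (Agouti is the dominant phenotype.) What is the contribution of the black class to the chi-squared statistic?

For a monohybrid cross between heterozygotes with complete dominance, the expected phenotypic ratio is 3:1.
Under the 3:1 hypothesis (Σ ratio = 4, N = 729):
  agouti: 729 × 3/4 = 546.75
  black: 729 × 1/4 = 182.25
Contribution of black: (186 − 182.25)² / 182.25 = 0.0772

0.077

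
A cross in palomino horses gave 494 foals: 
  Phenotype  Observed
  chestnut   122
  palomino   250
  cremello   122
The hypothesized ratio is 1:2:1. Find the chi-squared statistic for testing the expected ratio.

Total ratio parts = 4. Expected numbers out of 494:
  chestnut: 494 × 1/4 = 123.5
  palomino: 494 × 2/4 = 247
  cremello: 494 × 1/4 = 123.5
χ² = Σ (O − E)² / E
  chestnut: (122 − 123.5)² / 123.5 = 0.0182
  palomino: (250 − 247)² / 247 = 0.0364
  cremello: (122 − 123.5)² / 123.5 = 0.0182
χ² = 0.0182 + 0.0364 + 0.0182 = 0.0728 ≈ 0.073

0.073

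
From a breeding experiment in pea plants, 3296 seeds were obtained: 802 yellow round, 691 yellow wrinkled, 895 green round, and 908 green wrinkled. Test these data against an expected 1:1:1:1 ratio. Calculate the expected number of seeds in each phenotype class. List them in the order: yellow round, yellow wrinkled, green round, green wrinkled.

Total ratio parts = 4. Expected numbers out of 3296:
  yellow round: 3296 × 1/4 = 824
  yellow wrinkled: 3296 × 1/4 = 824
  green round: 3296 × 1/4 = 824
  green wrinkled: 3296 × 1/4 = 824

824, 824, 824, 824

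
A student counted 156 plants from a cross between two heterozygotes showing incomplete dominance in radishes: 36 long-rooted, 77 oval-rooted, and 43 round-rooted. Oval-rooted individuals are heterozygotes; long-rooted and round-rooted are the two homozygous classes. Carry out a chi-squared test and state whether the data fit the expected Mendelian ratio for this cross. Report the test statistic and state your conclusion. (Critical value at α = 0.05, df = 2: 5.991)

With incomplete dominance, a heterozygote × heterozygote cross gives a 1:2:1 phenotypic ratio.
Total ratio parts = 4. Expected numbers out of 156:
  long-rooted: 156 × 1/4 = 39
  oval-rooted: 156 × 2/4 = 78
  round-rooted: 156 × 1/4 = 39
χ² = Σ (O − E)² / E
  long-rooted: (36 − 39)² / 39 = 0.2308
  oval-rooted: (77 − 78)² / 78 = 0.0128
  round-rooted: (43 − 39)² / 39 = 0.4103
χ² = 0.2308 + 0.0128 + 0.4103 = 0.6539 ≈ 0.654
Degrees of freedom = 3 − 1 = 2; critical value at α = 0.05 is 5.991.
Since 0.654 < 5.991, we fail to reject the null hypothesis — the data are consistent with the 1:2:1 ratio.

0.654; consistent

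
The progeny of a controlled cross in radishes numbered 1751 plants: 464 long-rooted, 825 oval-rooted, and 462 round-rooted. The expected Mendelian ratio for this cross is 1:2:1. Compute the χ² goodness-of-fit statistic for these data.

Expected counts for N = 1751 under a 1:2:1 ratio (total parts = 4):
  long-rooted: 1751 × 1/4 = 437.75
  oval-rooted: 1751 × 2/4 = 875.5
  round-rooted: 1751 × 1/4 = 437.75
χ² = Σ (O − E)² / E
  long-rooted: (464 − 437.75)² / 437.75 = 1.5741
  oval-rooted: (825 − 875.5)² / 875.5 = 2.9129
  round-rooted: (462 − 437.75)² / 437.75 = 1.3434
χ² = 1.5741 + 2.9129 + 1.3434 = 5.8304 ≈ 5.830

5.830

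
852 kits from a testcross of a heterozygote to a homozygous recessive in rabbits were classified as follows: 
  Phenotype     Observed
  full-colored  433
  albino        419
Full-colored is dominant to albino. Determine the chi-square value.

0.230

A testcross of a heterozygote (Aa × aa) gives a 1:1 phenotypic ratio.
The 1:1 ratio has 2 parts, so with N = 852 the expected counts are:
  full-colored: 852 × 1/2 = 426
  albino: 852 × 1/2 = 426
χ² = Σ (O − E)² / E
  full-colored: (433 − 426)² / 426 = 0.1150
  albino: (419 − 426)² / 426 = 0.1150
χ² = 0.1150 + 0.1150 = 0.230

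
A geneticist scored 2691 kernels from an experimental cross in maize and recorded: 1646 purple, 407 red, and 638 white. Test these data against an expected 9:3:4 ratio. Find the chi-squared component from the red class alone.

18.865

Expected counts for N = 2691 under a 9:3:4 ratio (total parts = 16):
  purple: 2691 × 9/16 = 1513.6875
  red: 2691 × 3/16 = 504.5625
  white: 2691 × 4/16 = 672.75
Contribution of red: (407 − 504.5625)² / 504.5625 = 18.8647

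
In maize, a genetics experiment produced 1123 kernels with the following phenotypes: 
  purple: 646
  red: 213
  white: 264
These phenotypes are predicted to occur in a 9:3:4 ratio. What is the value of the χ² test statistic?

Under the 9:3:4 hypothesis (Σ ratio = 16, N = 1123):
  purple: 1123 × 9/16 = 631.6875
  red: 1123 × 3/16 = 210.5625
  white: 1123 × 4/16 = 280.75
χ² = Σ (O − E)² / E
  purple: (646 − 631.6875)² / 631.6875 = 0.3243
  red: (213 − 210.5625)² / 210.5625 = 0.0282
  white: (264 − 280.75)² / 280.75 = 0.9993
χ² = 0.3243 + 0.0282 + 0.9993 = 1.3518 ≈ 1.352

1.352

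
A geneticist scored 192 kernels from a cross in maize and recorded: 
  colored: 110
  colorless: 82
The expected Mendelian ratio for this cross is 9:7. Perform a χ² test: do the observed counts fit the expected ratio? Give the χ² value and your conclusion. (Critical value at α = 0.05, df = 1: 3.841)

Expected counts for N = 192 under a 9:7 ratio (total parts = 16):
  colored: 192 × 9/16 = 108
  colorless: 192 × 7/16 = 84
χ² = Σ (O − E)² / E
  colored: (110 − 108)² / 108 = 0.0370
  colorless: (82 − 84)² / 84 = 0.0476
χ² = 0.0370 + 0.0476 = 0.0846 ≈ 0.085
Degrees of freedom = 2 − 1 = 1; critical value at α = 0.05 is 3.841.
Since 0.085 < 3.841, we fail to reject the null hypothesis — the data are consistent with the 9:7 ratio.

0.085; consistent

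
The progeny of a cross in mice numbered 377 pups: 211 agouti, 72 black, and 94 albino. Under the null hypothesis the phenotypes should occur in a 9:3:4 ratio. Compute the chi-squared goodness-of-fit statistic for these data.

Expected counts for N = 377 under a 9:3:4 ratio (total parts = 16):
  agouti: 377 × 9/16 = 212.0625
  black: 377 × 3/16 = 70.6875
  albino: 377 × 4/16 = 94.25
χ² = Σ (O − E)² / E
  agouti: (211 − 212.0625)² / 212.0625 = 0.0053
  black: (72 − 70.6875)² / 70.6875 = 0.0244
  albino: (94 − 94.25)² / 94.25 = 0.0007
χ² = 0.0053 + 0.0244 + 0.0007 = 0.0304 ≈ 0.030

0.030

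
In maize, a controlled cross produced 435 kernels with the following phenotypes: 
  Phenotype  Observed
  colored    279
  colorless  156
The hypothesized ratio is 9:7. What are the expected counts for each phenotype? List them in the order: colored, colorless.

Total ratio parts = 16. Expected numbers out of 435:
  colored: 435 × 9/16 = 244.6875
  colorless: 435 × 7/16 = 190.3125

244.6875, 190.3125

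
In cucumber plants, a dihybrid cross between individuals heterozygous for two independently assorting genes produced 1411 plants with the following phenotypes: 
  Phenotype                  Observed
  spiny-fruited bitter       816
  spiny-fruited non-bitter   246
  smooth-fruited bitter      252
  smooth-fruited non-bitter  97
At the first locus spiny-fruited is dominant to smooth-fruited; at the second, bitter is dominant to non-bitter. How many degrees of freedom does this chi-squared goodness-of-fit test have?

A dihybrid F₂ with independent assortment and complete dominance at both loci gives a 9:3:3:1 phenotypic ratio.
A goodness-of-fit test with 4 phenotype classes has df = 4 − 1 = 3.

3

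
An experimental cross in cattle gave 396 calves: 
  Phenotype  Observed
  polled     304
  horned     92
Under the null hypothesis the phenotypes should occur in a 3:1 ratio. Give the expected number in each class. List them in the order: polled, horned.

Under the 3:1 hypothesis (Σ ratio = 4, N = 396):
  polled: 396 × 3/4 = 297
  horned: 396 × 1/4 = 99

297, 99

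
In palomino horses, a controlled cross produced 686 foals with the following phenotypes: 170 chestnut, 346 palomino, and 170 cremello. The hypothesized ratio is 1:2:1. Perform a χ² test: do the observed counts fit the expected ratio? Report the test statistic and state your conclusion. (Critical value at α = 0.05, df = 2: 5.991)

0.052; consistent

The 1:2:1 ratio has 4 parts, so with N = 686 the expected counts are:
  chestnut: 686 × 1/4 = 171.5
  palomino: 686 × 2/4 = 343
  cremello: 686 × 1/4 = 171.5
χ² = Σ (O − E)² / E
  chestnut: (170 − 171.5)² / 171.5 = 0.0131
  palomino: (346 − 343)² / 343 = 0.0262
  cremello: (170 − 171.5)² / 171.5 = 0.0131
χ² = 0.0131 + 0.0262 + 0.0131 = 0.0524 ≈ 0.052
Degrees of freedom = 3 − 1 = 2; critical value at α = 0.05 is 5.991.
Since 0.052 < 5.991, we fail to reject the null hypothesis — the data are consistent with the 1:2:1 ratio.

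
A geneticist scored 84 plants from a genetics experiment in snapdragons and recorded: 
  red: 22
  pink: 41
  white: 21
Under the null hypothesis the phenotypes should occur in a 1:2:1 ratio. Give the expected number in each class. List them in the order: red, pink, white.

Total ratio parts = 4. Expected numbers out of 84:
  red: 84 × 1/4 = 21
  pink: 84 × 2/4 = 42
  white: 84 × 1/4 = 21

21, 42, 21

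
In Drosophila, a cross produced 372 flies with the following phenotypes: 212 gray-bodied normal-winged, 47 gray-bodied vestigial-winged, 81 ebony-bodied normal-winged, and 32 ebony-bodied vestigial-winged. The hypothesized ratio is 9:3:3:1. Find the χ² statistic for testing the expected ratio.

Under the 9:3:3:1 hypothesis (Σ ratio = 16, N = 372):
  gray-bodied normal-winged: 372 × 9/16 = 209.25
  gray-bodied vestigial-winged: 372 × 3/16 = 69.75
  ebony-bodied normal-winged: 372 × 3/16 = 69.75
  ebony-bodied vestigial-winged: 372 × 1/16 = 23.25
χ² = Σ (O − E)² / E
  gray-bodied normal-winged: (212 − 209.25)² / 209.25 = 0.0361
  gray-bodied vestigial-winged: (47 − 69.75)² / 69.75 = 7.4203
  ebony-bodied normal-winged: (81 − 69.75)² / 69.75 = 1.8145
  ebony-bodied vestigial-winged: (32 − 23.25)² / 23.25 = 3.2930
χ² = 0.0361 + 7.4203 + 1.8145 + 3.2930 = 12.5639 ≈ 12.564

12.564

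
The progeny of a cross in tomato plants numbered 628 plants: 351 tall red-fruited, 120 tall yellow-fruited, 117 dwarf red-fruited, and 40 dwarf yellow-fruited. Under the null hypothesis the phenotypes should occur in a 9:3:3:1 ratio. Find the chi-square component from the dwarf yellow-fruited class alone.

0.014

Total ratio parts = 16. Expected numbers out of 628:
  tall red-fruited: 628 × 9/16 = 353.25
  tall yellow-fruited: 628 × 3/16 = 117.75
  dwarf red-fruited: 628 × 3/16 = 117.75
  dwarf yellow-fruited: 628 × 1/16 = 39.25
Contribution of dwarf yellow-fruited: (40 − 39.25)² / 39.25 = 0.0143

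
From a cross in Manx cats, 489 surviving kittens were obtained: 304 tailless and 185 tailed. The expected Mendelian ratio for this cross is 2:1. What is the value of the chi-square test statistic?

Expected counts for N = 489 under a 2:1 ratio (total parts = 3):
  tailless: 489 × 2/3 = 326
  tailed: 489 × 1/3 = 163
χ² = Σ (O − E)² / E
  tailless: (304 − 326)² / 326 = 1.4847
  tailed: (185 − 163)² / 163 = 2.9693
χ² = 1.4847 + 2.9693 = 4.454

4.454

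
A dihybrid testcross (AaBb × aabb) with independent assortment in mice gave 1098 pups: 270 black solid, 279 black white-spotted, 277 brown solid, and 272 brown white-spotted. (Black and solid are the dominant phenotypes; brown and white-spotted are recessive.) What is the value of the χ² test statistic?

0.193

A dihybrid testcross with independent assortment gives a 1:1:1:1 ratio.
The 1:1:1:1 ratio has 4 parts, so with N = 1098 the expected counts are:
  black solid: 1098 × 1/4 = 274.5
  black white-spotted: 1098 × 1/4 = 274.5
  brown solid: 1098 × 1/4 = 274.5
  brown white-spotted: 1098 × 1/4 = 274.5
χ² = Σ (O − E)² / E
  black solid: (270 − 274.5)² / 274.5 = 0.0738
  black white-spotted: (279 − 274.5)² / 274.5 = 0.0738
  brown solid: (277 − 274.5)² / 274.5 = 0.0228
  brown white-spotted: (272 − 274.5)² / 274.5 = 0.0228
χ² = 0.0738 + 0.0738 + 0.0228 + 0.0228 = 0.1932 ≈ 0.193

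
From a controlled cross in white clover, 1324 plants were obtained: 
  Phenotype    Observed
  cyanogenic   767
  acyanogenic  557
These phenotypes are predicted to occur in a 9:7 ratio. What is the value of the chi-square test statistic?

The 9:7 ratio has 16 parts, so with N = 1324 the expected counts are:
  cyanogenic: 1324 × 9/16 = 744.75
  acyanogenic: 1324 × 7/16 = 579.25
χ² = Σ (O − E)² / E
  cyanogenic: (767 − 744.75)² / 744.75 = 0.6647
  acyanogenic: (557 − 579.25)² / 579.25 = 0.8547
χ² = 0.6647 + 0.8547 = 1.5194 ≈ 1.519

1.519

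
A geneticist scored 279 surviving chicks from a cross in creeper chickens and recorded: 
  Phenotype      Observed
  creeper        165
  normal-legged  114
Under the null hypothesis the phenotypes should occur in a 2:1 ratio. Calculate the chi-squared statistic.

7.113

Total ratio parts = 3. Expected numbers out of 279:
  creeper: 279 × 2/3 = 186
  normal-legged: 279 × 1/3 = 93
χ² = Σ (O − E)² / E
  creeper: (165 − 186)² / 186 = 2.3710
  normal-legged: (114 − 93)² / 93 = 4.7419
χ² = 2.3710 + 4.7419 = 7.1129 ≈ 7.113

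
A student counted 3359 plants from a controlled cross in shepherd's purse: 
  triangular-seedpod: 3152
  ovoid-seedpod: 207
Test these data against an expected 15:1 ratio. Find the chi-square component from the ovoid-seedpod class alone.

The 15:1 ratio has 16 parts, so with N = 3359 the expected counts are:
  triangular-seedpod: 3359 × 15/16 = 3149.0625
  ovoid-seedpod: 3359 × 1/16 = 209.9375
Contribution of ovoid-seedpod: (207 − 209.9375)² / 209.9375 = 0.0411

0.041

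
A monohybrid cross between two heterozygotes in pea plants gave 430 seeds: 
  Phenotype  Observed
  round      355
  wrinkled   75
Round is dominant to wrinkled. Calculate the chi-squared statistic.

For a monohybrid cross between heterozygotes with complete dominance, the expected phenotypic ratio is 3:1.
Expected counts for N = 430 under a 3:1 ratio (total parts = 4):
  round: 430 × 3/4 = 322.5
  wrinkled: 430 × 1/4 = 107.5
χ² = Σ (O − E)² / E
  round: (355 − 322.5)² / 322.5 = 3.2752
  wrinkled: (75 − 107.5)² / 107.5 = 9.8256
χ² = 3.2752 + 9.8256 = 13.1008 ≈ 13.101

13.101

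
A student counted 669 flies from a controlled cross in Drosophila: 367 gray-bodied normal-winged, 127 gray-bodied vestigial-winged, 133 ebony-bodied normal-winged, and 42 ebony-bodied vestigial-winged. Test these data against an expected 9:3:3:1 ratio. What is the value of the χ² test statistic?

0.707

Expected counts for N = 669 under a 9:3:3:1 ratio (total parts = 16):
  gray-bodied normal-winged: 669 × 9/16 = 376.3125
  gray-bodied vestigial-winged: 669 × 3/16 = 125.4375
  ebony-bodied normal-winged: 669 × 3/16 = 125.4375
  ebony-bodied vestigial-winged: 669 × 1/16 = 41.8125
χ² = Σ (O − E)² / E
  gray-bodied normal-winged: (367 − 376.3125)² / 376.3125 = 0.2305
  gray-bodied vestigial-winged: (127 − 125.4375)² / 125.4375 = 0.0195
  ebony-bodied normal-winged: (133 − 125.4375)² / 125.4375 = 0.4559
  ebony-bodied vestigial-winged: (42 − 41.8125)² / 41.8125 = 0.0008
χ² = 0.2305 + 0.0195 + 0.4559 + 0.0008 = 0.7067 ≈ 0.707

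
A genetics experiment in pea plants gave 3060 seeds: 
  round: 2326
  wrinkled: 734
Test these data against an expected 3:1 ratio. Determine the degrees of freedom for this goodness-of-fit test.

1

A goodness-of-fit test with 2 phenotype classes has df = 2 − 1 = 1.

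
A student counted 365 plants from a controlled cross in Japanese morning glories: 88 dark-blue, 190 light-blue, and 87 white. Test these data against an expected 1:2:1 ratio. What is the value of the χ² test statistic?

Under the 1:2:1 hypothesis (Σ ratio = 4, N = 365):
  dark-blue: 365 × 1/4 = 91.25
  light-blue: 365 × 2/4 = 182.5
  white: 365 × 1/4 = 91.25
χ² = Σ (O − E)² / E
  dark-blue: (88 − 91.25)² / 91.25 = 0.1158
  light-blue: (190 − 182.5)² / 182.5 = 0.3082
  white: (87 − 91.25)² / 91.25 = 0.1979
χ² = 0.1158 + 0.3082 + 0.1979 = 0.6219 ≈ 0.622

0.622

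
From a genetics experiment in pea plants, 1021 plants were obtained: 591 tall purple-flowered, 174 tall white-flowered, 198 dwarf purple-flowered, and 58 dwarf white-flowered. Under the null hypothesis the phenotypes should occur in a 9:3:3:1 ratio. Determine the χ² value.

2.828

Under the 9:3:3:1 hypothesis (Σ ratio = 16, N = 1021):
  tall purple-flowered: 1021 × 9/16 = 574.3125
  tall white-flowered: 1021 × 3/16 = 191.4375
  dwarf purple-flowered: 1021 × 3/16 = 191.4375
  dwarf white-flowered: 1021 × 1/16 = 63.8125
χ² = Σ (O − E)² / E
  tall purple-flowered: (591 − 574.3125)² / 574.3125 = 0.4849
  tall white-flowered: (174 − 191.4375)² / 191.4375 = 1.5883
  dwarf purple-flowered: (198 − 191.4375)² / 191.4375 = 0.2250
  dwarf white-flowered: (58 − 63.8125)² / 63.8125 = 0.5294
χ² = 0.4849 + 1.5883 + 0.2250 + 0.5294 = 2.8276 ≈ 2.828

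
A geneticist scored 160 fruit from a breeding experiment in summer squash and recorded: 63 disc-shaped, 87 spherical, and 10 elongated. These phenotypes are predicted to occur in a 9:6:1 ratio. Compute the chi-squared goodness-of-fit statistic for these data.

Total ratio parts = 16. Expected numbers out of 160:
  disc-shaped: 160 × 9/16 = 90
  spherical: 160 × 6/16 = 60
  elongated: 160 × 1/16 = 10
χ² = Σ (O − E)² / E
  disc-shaped: (63 − 90)² / 90 = 8.1000
  spherical: (87 − 60)² / 60 = 12.1500
  elongated: (10 − 10)² / 10 = 0.0000
χ² = 8.1000 + 12.1500 + 0.0000 = 20.250

20.250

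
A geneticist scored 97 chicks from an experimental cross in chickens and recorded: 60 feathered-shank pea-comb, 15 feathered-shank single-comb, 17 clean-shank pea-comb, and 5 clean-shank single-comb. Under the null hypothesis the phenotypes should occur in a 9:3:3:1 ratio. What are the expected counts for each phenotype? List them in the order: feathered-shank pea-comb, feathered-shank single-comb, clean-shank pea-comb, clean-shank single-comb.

54.5625, 18.1875, 18.1875, 6.0625

Total ratio parts = 16. Expected numbers out of 97:
  feathered-shank pea-comb: 97 × 9/16 = 54.5625
  feathered-shank single-comb: 97 × 3/16 = 18.1875
  clean-shank pea-comb: 97 × 3/16 = 18.1875
  clean-shank single-comb: 97 × 1/16 = 6.0625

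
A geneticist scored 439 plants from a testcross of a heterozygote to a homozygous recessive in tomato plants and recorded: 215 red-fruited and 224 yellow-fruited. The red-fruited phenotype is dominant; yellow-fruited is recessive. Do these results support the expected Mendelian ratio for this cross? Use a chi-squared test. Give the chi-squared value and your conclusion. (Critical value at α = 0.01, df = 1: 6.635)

0.185; consistent

A testcross of a heterozygote (Aa × aa) gives a 1:1 phenotypic ratio.
Expected counts for N = 439 under a 1:1 ratio (total parts = 2):
  red-fruited: 439 × 1/2 = 219.5
  yellow-fruited: 439 × 1/2 = 219.5
χ² = Σ (O − E)² / E
  red-fruited: (215 − 219.5)² / 219.5 = 0.0923
  yellow-fruited: (224 − 219.5)² / 219.5 = 0.0923
χ² = 0.0923 + 0.0923 = 0.1846 ≈ 0.185
Degrees of freedom = 2 − 1 = 1; critical value at α = 0.01 is 6.635.
Since 0.185 < 6.635, we fail to reject the null hypothesis — the data are consistent with the 1:1 ratio.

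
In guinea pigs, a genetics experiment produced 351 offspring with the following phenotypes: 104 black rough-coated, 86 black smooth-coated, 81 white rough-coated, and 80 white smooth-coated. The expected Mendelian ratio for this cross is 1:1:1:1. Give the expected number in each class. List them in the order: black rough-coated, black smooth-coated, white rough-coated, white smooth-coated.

Under the 1:1:1:1 hypothesis (Σ ratio = 4, N = 351):
  black rough-coated: 351 × 1/4 = 87.75
  black smooth-coated: 351 × 1/4 = 87.75
  white rough-coated: 351 × 1/4 = 87.75
  white smooth-coated: 351 × 1/4 = 87.75

87.75, 87.75, 87.75, 87.75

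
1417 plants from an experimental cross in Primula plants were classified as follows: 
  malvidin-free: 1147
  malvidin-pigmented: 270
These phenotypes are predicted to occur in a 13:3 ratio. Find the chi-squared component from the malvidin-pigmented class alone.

Expected counts for N = 1417 under a 13:3 ratio (total parts = 16):
  malvidin-free: 1417 × 13/16 = 1151.3125
  malvidin-pigmented: 1417 × 3/16 = 265.6875
Contribution of malvidin-pigmented: (270 − 265.6875)² / 265.6875 = 0.0700

0.070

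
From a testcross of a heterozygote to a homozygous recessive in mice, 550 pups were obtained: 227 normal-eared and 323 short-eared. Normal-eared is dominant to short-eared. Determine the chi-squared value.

A testcross of a heterozygote (Aa × aa) gives a 1:1 phenotypic ratio.
The 1:1 ratio has 2 parts, so with N = 550 the expected counts are:
  normal-eared: 550 × 1/2 = 275
  short-eared: 550 × 1/2 = 275
χ² = Σ (O − E)² / E
  normal-eared: (227 − 275)² / 275 = 8.3782
  short-eared: (323 − 275)² / 275 = 8.3782
χ² = 8.3782 + 8.3782 = 16.7564 ≈ 16.756

16.756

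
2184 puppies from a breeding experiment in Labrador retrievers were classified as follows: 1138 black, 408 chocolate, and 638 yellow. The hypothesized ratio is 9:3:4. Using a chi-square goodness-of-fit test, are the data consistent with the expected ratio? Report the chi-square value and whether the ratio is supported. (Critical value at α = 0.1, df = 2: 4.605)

22.174; not consistent

Under the 9:3:4 hypothesis (Σ ratio = 16, N = 2184):
  black: 2184 × 9/16 = 1228.5
  chocolate: 2184 × 3/16 = 409.5
  yellow: 2184 × 4/16 = 546
χ² = Σ (O − E)² / E
  black: (1138 − 1228.5)² / 1228.5 = 6.6669
  chocolate: (408 − 409.5)² / 409.5 = 0.0055
  yellow: (638 − 546)² / 546 = 15.5018
χ² = 6.6669 + 0.0055 + 15.5018 = 22.1742 ≈ 22.174
Degrees of freedom = 3 − 1 = 2; critical value at α = 0.1 is 4.605.
Since 22.174 > 4.605, we reject the null hypothesis — the data do not fit the 9:3:4 ratio.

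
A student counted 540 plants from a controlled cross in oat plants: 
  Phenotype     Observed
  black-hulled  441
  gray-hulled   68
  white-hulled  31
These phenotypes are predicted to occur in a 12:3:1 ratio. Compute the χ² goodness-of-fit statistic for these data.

Total ratio parts = 16. Expected numbers out of 540:
  black-hulled: 540 × 12/16 = 405
  gray-hulled: 540 × 3/16 = 101.25
  white-hulled: 540 × 1/16 = 33.75
χ² = Σ (O − E)² / E
  black-hulled: (441 − 405)² / 405 = 3.2000
  gray-hulled: (68 − 101.25)² / 101.25 = 10.9191
  white-hulled: (31 − 33.75)² / 33.75 = 0.2241
χ² = 3.2000 + 10.9191 + 0.2241 = 14.3432 ≈ 14.343

14.343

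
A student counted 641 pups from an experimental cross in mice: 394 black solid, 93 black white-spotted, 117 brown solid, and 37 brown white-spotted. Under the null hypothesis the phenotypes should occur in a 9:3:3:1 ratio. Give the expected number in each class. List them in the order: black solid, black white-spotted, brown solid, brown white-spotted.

Expected counts for N = 641 under a 9:3:3:1 ratio (total parts = 16):
  black solid: 641 × 9/16 = 360.5625
  black white-spotted: 641 × 3/16 = 120.1875
  brown solid: 641 × 3/16 = 120.1875
  brown white-spotted: 641 × 1/16 = 40.0625

360.5625, 120.1875, 120.1875, 40.0625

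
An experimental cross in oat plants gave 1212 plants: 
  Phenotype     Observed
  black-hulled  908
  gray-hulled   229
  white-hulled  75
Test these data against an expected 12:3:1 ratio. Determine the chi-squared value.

Under the 12:3:1 hypothesis (Σ ratio = 16, N = 1212):
  black-hulled: 1212 × 12/16 = 909
  gray-hulled: 1212 × 3/16 = 227.25
  white-hulled: 1212 × 1/16 = 75.75
χ² = Σ (O − E)² / E
  black-hulled: (908 − 909)² / 909 = 0.0011
  gray-hulled: (229 − 227.25)² / 227.25 = 0.0135
  white-hulled: (75 − 75.75)² / 75.75 = 0.0074
χ² = 0.0011 + 0.0135 + 0.0074 = 0.022

0.022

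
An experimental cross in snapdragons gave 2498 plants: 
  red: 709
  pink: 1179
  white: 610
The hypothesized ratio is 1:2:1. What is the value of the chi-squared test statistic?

15.693

Expected counts for N = 2498 under a 1:2:1 ratio (total parts = 4):
  red: 2498 × 1/4 = 624.5
  pink: 2498 × 2/4 = 1249
  white: 2498 × 1/4 = 624.5
χ² = Σ (O − E)² / E
  red: (709 − 624.5)² / 624.5 = 11.4335
  pink: (1179 − 1249)² / 1249 = 3.9231
  white: (610 − 624.5)² / 624.5 = 0.3367
χ² = 11.4335 + 3.9231 + 0.3367 = 15.6933 ≈ 15.693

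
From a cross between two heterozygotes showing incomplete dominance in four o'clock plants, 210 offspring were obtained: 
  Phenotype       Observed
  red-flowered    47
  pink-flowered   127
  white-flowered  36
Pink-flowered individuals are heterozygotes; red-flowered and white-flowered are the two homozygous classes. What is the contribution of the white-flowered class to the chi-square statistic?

With incomplete dominance, a heterozygote × heterozygote cross gives a 1:2:1 phenotypic ratio.
Under the 1:2:1 hypothesis (Σ ratio = 4, N = 210):
  red-flowered: 210 × 1/4 = 52.5
  pink-flowered: 210 × 2/4 = 105
  white-flowered: 210 × 1/4 = 52.5
Contribution of white-flowered: (36 − 52.5)² / 52.5 = 5.1857

5.186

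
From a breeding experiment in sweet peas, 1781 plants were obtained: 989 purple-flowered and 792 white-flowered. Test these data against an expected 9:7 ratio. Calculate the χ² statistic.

Expected counts for N = 1781 under a 9:7 ratio (total parts = 16):
  purple-flowered: 1781 × 9/16 = 1001.8125
  white-flowered: 1781 × 7/16 = 779.1875
χ² = Σ (O − E)² / E
  purple-flowered: (989 − 1001.8125)² / 1001.8125 = 0.1639
  white-flowered: (792 − 779.1875)² / 779.1875 = 0.2107
χ² = 0.1639 + 0.2107 = 0.3746 ≈ 0.375

0.375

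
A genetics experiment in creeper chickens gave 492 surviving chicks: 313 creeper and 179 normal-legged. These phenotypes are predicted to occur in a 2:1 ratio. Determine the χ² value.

The 2:1 ratio has 3 parts, so with N = 492 the expected counts are:
  creeper: 492 × 2/3 = 328
  normal-legged: 492 × 1/3 = 164
χ² = Σ (O − E)² / E
  creeper: (313 − 328)² / 328 = 0.6860
  normal-legged: (179 − 164)² / 164 = 1.3720
χ² = 0.6860 + 1.3720 = 2.058

2.058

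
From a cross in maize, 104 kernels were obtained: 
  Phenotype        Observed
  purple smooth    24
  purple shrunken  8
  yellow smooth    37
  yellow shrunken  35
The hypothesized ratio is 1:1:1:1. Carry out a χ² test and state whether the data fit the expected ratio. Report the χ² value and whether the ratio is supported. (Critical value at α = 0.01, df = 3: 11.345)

The 1:1:1:1 ratio has 4 parts, so with N = 104 the expected counts are:
  purple smooth: 104 × 1/4 = 26
  purple shrunken: 104 × 1/4 = 26
  yellow smooth: 104 × 1/4 = 26
  yellow shrunken: 104 × 1/4 = 26
χ² = Σ (O − E)² / E
  purple smooth: (24 − 26)² / 26 = 0.1538
  purple shrunken: (8 − 26)² / 26 = 12.4615
  yellow smooth: (37 − 26)² / 26 = 4.6538
  yellow shrunken: (35 − 26)² / 26 = 3.1154
χ² = 0.1538 + 12.4615 + 4.6538 + 3.1154 = 20.3845 ≈ 20.385
Degrees of freedom = 4 − 1 = 3; critical value at α = 0.01 is 11.345.
Since 20.385 > 11.345, we reject the null hypothesis — the data do not fit the 1:1:1:1 ratio.

20.385; not consistent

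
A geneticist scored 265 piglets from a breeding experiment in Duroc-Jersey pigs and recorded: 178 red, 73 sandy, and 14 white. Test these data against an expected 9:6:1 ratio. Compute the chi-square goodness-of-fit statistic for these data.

13.014

Under the 9:6:1 hypothesis (Σ ratio = 16, N = 265):
  red: 265 × 9/16 = 149.0625
  sandy: 265 × 6/16 = 99.375
  white: 265 × 1/16 = 16.5625
χ² = Σ (O − E)² / E
  red: (178 − 149.0625)² / 149.0625 = 5.6176
  sandy: (73 − 99.375)² / 99.375 = 7.0002
  white: (14 − 16.5625)² / 16.5625 = 0.3965
χ² = 5.6176 + 7.0002 + 0.3965 = 13.0143 ≈ 13.014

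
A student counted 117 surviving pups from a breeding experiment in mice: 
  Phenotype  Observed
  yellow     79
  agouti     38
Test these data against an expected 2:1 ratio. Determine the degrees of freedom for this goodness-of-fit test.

A goodness-of-fit test with 2 phenotype classes has df = 2 − 1 = 1.

1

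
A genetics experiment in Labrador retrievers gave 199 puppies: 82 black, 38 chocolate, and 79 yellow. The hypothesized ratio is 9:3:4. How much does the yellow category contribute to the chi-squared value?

17.197

Expected counts for N = 199 under a 9:3:4 ratio (total parts = 16):
  black: 199 × 9/16 = 111.9375
  chocolate: 199 × 3/16 = 37.3125
  yellow: 199 × 4/16 = 49.75
Contribution of yellow: (79 − 49.75)² / 49.75 = 17.1972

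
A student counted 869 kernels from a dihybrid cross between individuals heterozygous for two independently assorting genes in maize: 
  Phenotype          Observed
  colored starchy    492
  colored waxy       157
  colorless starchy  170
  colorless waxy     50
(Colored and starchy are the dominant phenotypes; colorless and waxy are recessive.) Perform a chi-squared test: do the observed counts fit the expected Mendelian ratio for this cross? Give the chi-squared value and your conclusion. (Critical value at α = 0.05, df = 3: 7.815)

0.886; consistent

A dihybrid F₂ with independent assortment and complete dominance at both loci gives a 9:3:3:1 phenotypic ratio.
Total ratio parts = 16. Expected numbers out of 869:
  colored starchy: 869 × 9/16 = 488.8125
  colored waxy: 869 × 3/16 = 162.9375
  colorless starchy: 869 × 3/16 = 162.9375
  colorless waxy: 869 × 1/16 = 54.3125
χ² = Σ (O − E)² / E
  colored starchy: (492 − 488.8125)² / 488.8125 = 0.0208
  colored waxy: (157 − 162.9375)² / 162.9375 = 0.2164
  colorless starchy: (170 − 162.9375)² / 162.9375 = 0.3061
  colorless waxy: (50 − 54.3125)² / 54.3125 = 0.3424
χ² = 0.0208 + 0.2164 + 0.3061 + 0.3424 = 0.8857 ≈ 0.886
Degrees of freedom = 4 − 1 = 3; critical value at α = 0.05 is 7.815.
Since 0.886 < 7.815, we fail to reject the null hypothesis — the data are consistent with the 9:3:3:1 ratio.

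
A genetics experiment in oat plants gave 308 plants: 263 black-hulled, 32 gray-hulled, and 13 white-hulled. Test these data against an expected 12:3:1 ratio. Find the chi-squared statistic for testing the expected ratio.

17.944

The 12:3:1 ratio has 16 parts, so with N = 308 the expected counts are:
  black-hulled: 308 × 12/16 = 231
  gray-hulled: 308 × 3/16 = 57.75
  white-hulled: 308 × 1/16 = 19.25
χ² = Σ (O − E)² / E
  black-hulled: (263 − 231)² / 231 = 4.4329
  gray-hulled: (32 − 57.75)² / 57.75 = 11.4816
  white-hulled: (13 − 19.25)² / 19.25 = 2.0292
χ² = 4.4329 + 11.4816 + 2.0292 = 17.9437 ≈ 17.944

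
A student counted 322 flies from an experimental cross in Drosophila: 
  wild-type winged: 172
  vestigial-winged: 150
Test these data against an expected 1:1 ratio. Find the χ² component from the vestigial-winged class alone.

0.752

Under the 1:1 hypothesis (Σ ratio = 2, N = 322):
  wild-type winged: 322 × 1/2 = 161
  vestigial-winged: 322 × 1/2 = 161
Contribution of vestigial-winged: (150 − 161)² / 161 = 0.7516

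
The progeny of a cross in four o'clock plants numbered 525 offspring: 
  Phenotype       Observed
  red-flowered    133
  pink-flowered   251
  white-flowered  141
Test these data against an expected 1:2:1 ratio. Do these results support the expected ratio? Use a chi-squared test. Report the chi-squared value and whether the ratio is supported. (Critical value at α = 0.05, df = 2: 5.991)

1.251; consistent

Expected counts for N = 525 under a 1:2:1 ratio (total parts = 4):
  red-flowered: 525 × 1/4 = 131.25
  pink-flowered: 525 × 2/4 = 262.5
  white-flowered: 525 × 1/4 = 131.25
χ² = Σ (O − E)² / E
  red-flowered: (133 − 131.25)² / 131.25 = 0.0233
  pink-flowered: (251 − 262.5)² / 262.5 = 0.5038
  white-flowered: (141 − 131.25)² / 131.25 = 0.7243
χ² = 0.0233 + 0.5038 + 0.7243 = 1.2514 ≈ 1.251
Degrees of freedom = 3 − 1 = 2; critical value at α = 0.05 is 5.991.
Since 1.251 < 5.991, we fail to reject the null hypothesis — the data are consistent with the 1:2:1 ratio.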